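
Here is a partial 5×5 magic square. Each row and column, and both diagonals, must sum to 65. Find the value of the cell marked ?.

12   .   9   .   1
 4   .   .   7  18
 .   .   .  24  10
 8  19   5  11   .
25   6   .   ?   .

Row 4 needs 65; the known cells sum to 43, so (4,5) = 22.
The remaining cell in column 1 is (3,1) = 65 − 49 = 16.
Using column 5: 1 + 18 + 10 + 22 + ? → (5,5) = 65 − 51 = 14.
Using anti-diagonal: 1 + 7 + 19 + 25 + ? → (3,3) = 65 − 52 = 13.
Row 3: 16 + 13 + 24 + 10 + ? = 65, so (3,2) = 2.
Main diagonal must total 65; the given cells sum to 50, so (2,2) = 15.
Row 2 must total 65; the given cells sum to 44, so (2,3) = 21.
Column 2 must total 65; the given cells sum to 42, so (1,2) = 23.
Column 3 must total 65; the given cells sum to 48, so (5,3) = 17.
Row 1 needs 65; the known cells sum to 45, so (1,4) = 20.
Row 5 needs 65; the known cells sum to 62, so (5,4) = 3.

3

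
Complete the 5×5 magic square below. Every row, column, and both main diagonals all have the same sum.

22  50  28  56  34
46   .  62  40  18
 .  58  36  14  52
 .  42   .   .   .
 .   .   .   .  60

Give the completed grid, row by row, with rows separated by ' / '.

22 50 28 56 34 / 46 24 62 40 18 / 30 58 36 14 52 / 54 42 20 48 26 / 38 16 44 32 60

Row 1 is already complete: 22 + 50 + 28 + 56 + 34 = 190, so that is the magic constant.
Row 2: 46 + 62 + 40 + 18 + ? = 190, so (2,2) = 24.
Using row 3: 58 + 36 + 14 + 52 + ? → (3,1) = 190 − 160 = 30.
The remaining cell in column 2 is (5,2) = 190 − 174 = 16.
From column 5, 190 − (34 + 18 + 52 + 60) gives (4,5) = 26.
Main diagonal: 22 + 24 + 36 + 60 + ? = 190, so (4,4) = 48.
Anti-diagonal must total 190; the given cells sum to 152, so (5,1) = 38.
Column 1: 22 + 46 + 30 + 38 + ? = 190, so (4,1) = 54.
From column 4, 190 − (56 + 40 + 14 + 48) gives (5,4) = 32.
The remaining cell in row 4 is (4,3) = 190 − 170 = 20.
Row 5: 38 + 16 + 32 + 60 + ? = 190, so (5,3) = 44.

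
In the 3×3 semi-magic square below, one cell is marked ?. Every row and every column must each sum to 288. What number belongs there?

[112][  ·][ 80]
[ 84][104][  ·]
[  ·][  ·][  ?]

108

Row 1 must total 288; the given cells sum to 192, so (1,2) = 96.
Row 2: 84 + 104 + ? = 288, so (2,3) = 100.
The remaining cell in column 1 is (3,1) = 288 − 196 = 92.
From column 2, 288 − (96 + 104) gives (3,2) = 88.
Using column 3: 80 + 100 + ? → (3,3) = 288 − 180 = 108.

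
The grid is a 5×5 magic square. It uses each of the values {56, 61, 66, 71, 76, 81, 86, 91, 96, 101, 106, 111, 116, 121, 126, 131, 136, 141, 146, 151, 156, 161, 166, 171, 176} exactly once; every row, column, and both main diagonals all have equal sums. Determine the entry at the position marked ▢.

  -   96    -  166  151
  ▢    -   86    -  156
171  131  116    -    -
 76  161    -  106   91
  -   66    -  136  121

The 25 entries sum to 2900, so each line sums to 2900/5 = 580.
Row 4 must total 580; the given cells sum to 434, so (4,3) = 146.
Column 2 must total 580; the given cells sum to 454, so (2,2) = 126.
The remaining cell in column 5 is (3,5) = 580 − 519 = 61.
Main diagonal needs 580; the known cells sum to 469, so (1,1) = 111.
Row 1 needs 580; the known cells sum to 524, so (1,3) = 56.
Row 3 must total 580; the given cells sum to 479, so (3,4) = 101.
Column 3: 56 + 86 + 116 + 146 + ? = 580, so (5,3) = 176.
Column 4 must total 580; the given cells sum to 509, so (2,4) = 71.
Anti-diagonal must total 580; the given cells sum to 499, so (5,1) = 81.
Row 2: 126 + 86 + 71 + 156 + ? = 580, so (2,1) = 141.

141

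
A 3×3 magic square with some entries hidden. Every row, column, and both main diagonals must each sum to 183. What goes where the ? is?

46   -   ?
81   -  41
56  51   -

66

From row 2, 183 − (81 + 41) gives (2,2) = 61.
Row 3 needs 183; the known cells sum to 107, so (3,3) = 76.
The remaining cell in column 2 is (1,2) = 183 − 112 = 71.
The remaining cell in column 3 is (1,3) = 183 − 117 = 66.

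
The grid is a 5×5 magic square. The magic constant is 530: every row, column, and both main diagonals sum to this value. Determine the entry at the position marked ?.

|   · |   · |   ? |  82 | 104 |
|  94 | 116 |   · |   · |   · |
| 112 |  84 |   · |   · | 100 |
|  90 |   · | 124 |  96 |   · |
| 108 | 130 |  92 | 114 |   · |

120

Row 5 needs 530; the known cells sum to 444, so (5,5) = 86.
The remaining cell in column 1 is (1,1) = 530 − 404 = 126.
Using main diagonal: 126 + 116 + 96 + 86 + ? → (3,3) = 530 − 424 = 106.
Using row 3: 112 + 84 + 106 + 100 + ? → (3,4) = 530 − 402 = 128.
From column 4, 530 − (82 + 128 + 96 + 114) gives (2,4) = 110.
Anti-diagonal must total 530; the given cells sum to 428, so (4,2) = 102.
The remaining cell in row 4 is (4,5) = 530 − 412 = 118.
Column 2 must total 530; the given cells sum to 432, so (1,2) = 98.
Column 5: 104 + 100 + 118 + 86 + ? = 530, so (2,5) = 122.
Row 1 needs 530; the known cells sum to 410, so (1,3) = 120.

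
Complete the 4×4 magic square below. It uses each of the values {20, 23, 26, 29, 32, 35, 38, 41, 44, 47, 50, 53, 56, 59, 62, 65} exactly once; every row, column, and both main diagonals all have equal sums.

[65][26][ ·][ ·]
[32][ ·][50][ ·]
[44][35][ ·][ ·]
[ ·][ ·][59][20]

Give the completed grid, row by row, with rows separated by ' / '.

65 26 23 56 / 32 47 50 41 / 44 35 38 53 / 29 62 59 20

The 16 entries sum to 680, so each line sums to 680/4 = 170.
Column 1 needs 170; the known cells sum to 141, so (4,1) = 29.
Anti-diagonal must total 170; the given cells sum to 114, so (1,4) = 56.
The remaining cell in row 1 is (1,3) = 170 − 147 = 23.
The remaining cell in row 4 is (4,2) = 170 − 108 = 62.
From column 2, 170 − (26 + 35 + 62) gives (2,2) = 47.
The remaining cell in column 3 is (3,3) = 170 − 132 = 38.
From row 2, 170 − (32 + 47 + 50) gives (2,4) = 41.
Using row 3: 44 + 35 + 38 + ? → (3,4) = 170 − 117 = 53.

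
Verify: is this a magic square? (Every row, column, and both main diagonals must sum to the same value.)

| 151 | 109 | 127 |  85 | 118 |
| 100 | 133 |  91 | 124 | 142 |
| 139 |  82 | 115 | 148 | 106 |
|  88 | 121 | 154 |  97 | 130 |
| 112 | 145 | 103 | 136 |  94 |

Yes

Row 1: 151 + 109 + 127 + 85 + 118 = 590.
Row 2: 100 + 133 + 91 + 124 + 142 = 590.
Row 3: 139 + 82 + 115 + 148 + 106 = 590.
Row 4: 88 + 121 + 154 + 97 + 130 = 590.
Row 5: 112 + 145 + 103 + 136 + 94 = 590.
Column 1: 151 + 100 + 139 + 88 + 112 = 590.
Column 2: 109 + 133 + 82 + 121 + 145 = 590.
Column 3: 127 + 91 + 115 + 154 + 103 = 590.
Column 4: 85 + 124 + 148 + 97 + 136 = 590.
Column 5: 118 + 142 + 106 + 130 + 94 = 590.
Main diagonal: 151 + 133 + 115 + 97 + 94 = 590.
Anti-diagonal: 118 + 124 + 115 + 121 + 112 = 590.
All lines sum to 590.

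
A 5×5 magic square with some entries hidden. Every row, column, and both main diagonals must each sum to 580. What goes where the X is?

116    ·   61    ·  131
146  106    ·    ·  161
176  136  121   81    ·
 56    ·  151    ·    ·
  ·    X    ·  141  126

Row 3: 176 + 136 + 121 + 81 + ? = 580, so (3,5) = 66.
Column 1: 116 + 146 + 176 + 56 + ? = 580, so (5,1) = 86.
Column 5: 131 + 161 + 66 + 126 + ? = 580, so (4,5) = 96.
The remaining cell in main diagonal is (4,4) = 580 − 469 = 111.
The remaining cell in row 4 is (4,2) = 580 − 414 = 166.
The remaining cell in anti-diagonal is (2,4) = 580 − 504 = 76.
From row 2, 580 − (146 + 106 + 76 + 161) gives (2,3) = 91.
Column 3 must total 580; the given cells sum to 424, so (5,3) = 156.
Column 4 must total 580; the given cells sum to 409, so (1,4) = 171.
Using row 1: 116 + 61 + 171 + 131 + ? → (1,2) = 580 − 479 = 101.
The remaining cell in row 5 is (5,2) = 580 − 509 = 71.

71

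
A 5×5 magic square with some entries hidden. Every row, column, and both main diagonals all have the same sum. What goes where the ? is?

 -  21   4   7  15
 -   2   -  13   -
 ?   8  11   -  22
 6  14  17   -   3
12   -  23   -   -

Anti-diagonal is complete and sums to 65; that is the magic constant.
Row 1 needs 65; the known cells sum to 47, so (1,1) = 18.
The remaining cell in row 4 is (4,4) = 65 − 40 = 25.
Column 2 needs 65; the known cells sum to 45, so (5,2) = 20.
Column 3: 4 + 11 + 17 + 23 + ? = 65, so (2,3) = 10.
Main diagonal must total 65; the given cells sum to 56, so (5,5) = 9.
From row 5, 65 − (12 + 20 + 23 + 9) gives (5,4) = 1.
Using column 4: 7 + 13 + 25 + 1 + ? → (3,4) = 65 − 46 = 19.
From column 5, 65 − (15 + 22 + 3 + 9) gives (2,5) = 16.
Row 2: 2 + 10 + 13 + 16 + ? = 65, so (2,1) = 24.
Row 3 must total 65; the given cells sum to 60, so (3,1) = 5.

5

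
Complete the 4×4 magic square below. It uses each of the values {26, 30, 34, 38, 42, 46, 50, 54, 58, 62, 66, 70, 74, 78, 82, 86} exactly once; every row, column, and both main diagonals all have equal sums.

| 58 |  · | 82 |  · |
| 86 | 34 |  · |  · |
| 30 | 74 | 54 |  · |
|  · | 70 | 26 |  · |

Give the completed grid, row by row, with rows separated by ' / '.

The 16 entries sum to 896, so each line sums to 896/4 = 224.
The remaining cell in row 3 is (3,4) = 224 − 158 = 66.
Column 1: 58 + 86 + 30 + ? = 224, so (4,1) = 50.
The remaining cell in column 2 is (1,2) = 224 − 178 = 46.
Column 3 must total 224; the given cells sum to 162, so (2,3) = 62.
Using main diagonal: 58 + 34 + 54 + ? → (4,4) = 224 − 146 = 78.
The remaining cell in anti-diagonal is (1,4) = 224 − 186 = 38.
Row 2 must total 224; the given cells sum to 182, so (2,4) = 42.

58 46 82 38 / 86 34 62 42 / 30 74 54 66 / 50 70 26 78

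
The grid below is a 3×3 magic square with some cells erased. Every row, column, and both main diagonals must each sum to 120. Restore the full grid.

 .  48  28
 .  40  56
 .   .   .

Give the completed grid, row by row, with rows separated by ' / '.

44 48 28 / 24 40 56 / 52 32 36

From row 1, 120 − (48 + 28) gives (1,1) = 44.
Row 2: 40 + 56 + ? = 120, so (2,1) = 24.
Column 1 needs 120; the known cells sum to 68, so (3,1) = 52.
From column 2, 120 − (48 + 40) gives (3,2) = 32.
From column 3, 120 − (28 + 56) gives (3,3) = 36.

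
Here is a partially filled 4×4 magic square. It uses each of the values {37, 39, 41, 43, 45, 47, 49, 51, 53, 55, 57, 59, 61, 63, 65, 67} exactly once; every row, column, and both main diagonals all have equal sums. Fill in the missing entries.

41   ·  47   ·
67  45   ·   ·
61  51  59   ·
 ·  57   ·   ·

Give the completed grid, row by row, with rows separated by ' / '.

41 55 47 65 / 67 45 53 43 / 61 51 59 37 / 39 57 49 63

The 16 entries sum to 832, so each line sums to 832/4 = 208.
From row 3, 208 − (61 + 51 + 59) gives (3,4) = 37.
Column 1: 41 + 67 + 61 + ? = 208, so (4,1) = 39.
Column 2 must total 208; the given cells sum to 153, so (1,2) = 55.
From main diagonal, 208 − (41 + 45 + 59) gives (4,4) = 63.
Row 1 needs 208; the known cells sum to 143, so (1,4) = 65.
Using row 4: 39 + 57 + 63 + ? → (4,3) = 208 − 159 = 49.
Column 3 needs 208; the known cells sum to 155, so (2,3) = 53.
Column 4 needs 208; the known cells sum to 165, so (2,4) = 43.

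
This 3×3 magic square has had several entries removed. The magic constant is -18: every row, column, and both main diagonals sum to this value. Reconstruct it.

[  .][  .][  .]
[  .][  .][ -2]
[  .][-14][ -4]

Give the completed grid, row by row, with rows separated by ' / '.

-8 2 -12 / -10 -6 -2 / 0 -14 -4

Using row 3: -14 + (-4) + ? → (3,1) = -18 − (-18) = 0.
Using column 3: -2 + (-4) + ? → (1,3) = -18 − (-6) = -12.
Using anti-diagonal: -12 + 0 + ? → (2,2) = -18 − (-12) = -6.
Row 2 needs -18; the known cells sum to -8, so (2,1) = -10.
From column 1, -18 − (-10 + 0) gives (1,1) = -8.
Column 2 needs -18; the known cells sum to -20, so (1,2) = 2.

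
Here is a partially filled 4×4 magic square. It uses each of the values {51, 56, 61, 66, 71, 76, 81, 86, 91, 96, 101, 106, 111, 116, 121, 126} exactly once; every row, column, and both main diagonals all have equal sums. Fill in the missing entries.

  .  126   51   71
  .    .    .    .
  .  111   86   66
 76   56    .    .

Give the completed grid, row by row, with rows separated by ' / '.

106 126 51 71 / 81 61 96 116 / 91 111 86 66 / 76 56 121 101

The 16 entries sum to 1416, so each line sums to 1416/4 = 354.
Row 1 needs 354; the known cells sum to 248, so (1,1) = 106.
Row 3 must total 354; the given cells sum to 263, so (3,1) = 91.
The remaining cell in column 1 is (2,1) = 354 − 273 = 81.
Column 2: 126 + 111 + 56 + ? = 354, so (2,2) = 61.
Main diagonal must total 354; the given cells sum to 253, so (4,4) = 101.
Using anti-diagonal: 71 + 111 + 76 + ? → (2,3) = 354 − 258 = 96.
Using row 2: 81 + 61 + 96 + ? → (2,4) = 354 − 238 = 116.
Using row 4: 76 + 56 + 101 + ? → (4,3) = 354 − 233 = 121.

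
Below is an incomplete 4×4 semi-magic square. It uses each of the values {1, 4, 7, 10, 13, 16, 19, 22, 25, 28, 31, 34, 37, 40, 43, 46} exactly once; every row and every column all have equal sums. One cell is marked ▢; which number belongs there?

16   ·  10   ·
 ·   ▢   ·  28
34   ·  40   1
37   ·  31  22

46

The 16 entries sum to 376, so each line sums to 376/4 = 94.
Row 3 needs 94; the known cells sum to 75, so (3,2) = 19.
Row 4: 37 + 31 + 22 + ? = 94, so (4,2) = 4.
Column 1 must total 94; the given cells sum to 87, so (2,1) = 7.
Column 3 needs 94; the known cells sum to 81, so (2,3) = 13.
Column 4 must total 94; the given cells sum to 51, so (1,4) = 43.
Row 1 must total 94; the given cells sum to 69, so (1,2) = 25.
From row 2, 94 − (7 + 13 + 28) gives (2,2) = 46.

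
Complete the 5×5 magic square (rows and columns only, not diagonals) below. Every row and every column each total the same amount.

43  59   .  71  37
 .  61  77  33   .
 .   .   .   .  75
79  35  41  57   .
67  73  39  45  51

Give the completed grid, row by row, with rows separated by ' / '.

Row 5 is already complete: 67 + 73 + 39 + 45 + 51 = 275, so that is the magic constant.
Row 1: 43 + 59 + 71 + 37 + ? = 275, so (1,3) = 65.
From row 4, 275 − (79 + 35 + 41 + 57) gives (4,5) = 63.
From column 2, 275 − (59 + 61 + 35 + 73) gives (3,2) = 47.
From column 3, 275 − (65 + 77 + 41 + 39) gives (3,3) = 53.
Column 4: 71 + 33 + 57 + 45 + ? = 275, so (3,4) = 69.
Column 5 must total 275; the given cells sum to 226, so (2,5) = 49.
Row 2 must total 275; the given cells sum to 220, so (2,1) = 55.
Row 3 needs 275; the known cells sum to 244, so (3,1) = 31.

43 59 65 71 37 / 55 61 77 33 49 / 31 47 53 69 75 / 79 35 41 57 63 / 67 73 39 45 51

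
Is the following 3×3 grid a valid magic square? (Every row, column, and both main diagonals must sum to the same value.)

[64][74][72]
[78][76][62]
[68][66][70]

Row 1: 64 + 74 + 72 = 210.
Row 2: 78 + 76 + 62 = 216.
Row 3: 68 + 66 + 70 = 204.
Column 1: 64 + 78 + 68 = 210.
Column 2: 74 + 76 + 66 = 216.
Column 3: 72 + 62 + 70 = 204.
Main diagonal: 64 + 76 + 70 = 210.
Anti-diagonal: 72 + 76 + 68 = 216.

No — row 3 sums to 204 but column 2 sums to 216.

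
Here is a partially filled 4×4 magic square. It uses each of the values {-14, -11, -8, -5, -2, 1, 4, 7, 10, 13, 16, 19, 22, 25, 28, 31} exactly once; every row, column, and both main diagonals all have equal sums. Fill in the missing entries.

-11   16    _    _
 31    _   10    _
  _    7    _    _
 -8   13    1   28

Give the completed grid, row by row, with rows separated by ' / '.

-11 16 4 25 / 31 -2 10 -5 / 22 7 19 -14 / -8 13 1 28

The 16 entries sum to 136, so each line sums to 136/4 = 34.
Column 1 needs 34; the known cells sum to 12, so (3,1) = 22.
From column 2, 34 − (16 + 7 + 13) gives (2,2) = -2.
Main diagonal must total 34; the given cells sum to 15, so (3,3) = 19.
Using anti-diagonal: 10 + 7 + (-8) + ? → (1,4) = 34 − 9 = 25.
Row 1: -11 + 16 + 25 + ? = 34, so (1,3) = 4.
Row 2: 31 + (-2) + 10 + ? = 34, so (2,4) = -5.
Using row 3: 22 + 7 + 19 + ? → (3,4) = 34 − 48 = -14.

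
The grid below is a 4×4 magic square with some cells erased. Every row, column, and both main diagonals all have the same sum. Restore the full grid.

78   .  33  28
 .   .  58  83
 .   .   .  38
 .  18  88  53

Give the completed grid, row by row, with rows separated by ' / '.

Column 4 is already complete: 28 + 83 + 38 + 53 = 202, so that is the magic constant.
The remaining cell in row 1 is (1,2) = 202 − 139 = 63.
The remaining cell in row 4 is (4,1) = 202 − 159 = 43.
The remaining cell in column 3 is (3,3) = 202 − 179 = 23.
Main diagonal must total 202; the given cells sum to 154, so (2,2) = 48.
The remaining cell in anti-diagonal is (3,2) = 202 − 129 = 73.
Row 2 needs 202; the known cells sum to 189, so (2,1) = 13.
Row 3: 73 + 23 + 38 + ? = 202, so (3,1) = 68.

78 63 33 28 / 13 48 58 83 / 68 73 23 38 / 43 18 88 53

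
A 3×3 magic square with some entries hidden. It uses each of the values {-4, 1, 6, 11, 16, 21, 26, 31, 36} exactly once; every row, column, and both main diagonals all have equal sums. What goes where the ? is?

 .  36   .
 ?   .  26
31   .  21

The 9 entries sum to 144, so each line sums to 144/3 = 48.
The remaining cell in row 3 is (3,2) = 48 − 52 = -4.
Column 2: 36 + (-4) + ? = 48, so (2,2) = 16.
Column 3 must total 48; the given cells sum to 47, so (1,3) = 1.
Using main diagonal: 16 + 21 + ? → (1,1) = 48 − 37 = 11.
Row 2 needs 48; the known cells sum to 42, so (2,1) = 6.

6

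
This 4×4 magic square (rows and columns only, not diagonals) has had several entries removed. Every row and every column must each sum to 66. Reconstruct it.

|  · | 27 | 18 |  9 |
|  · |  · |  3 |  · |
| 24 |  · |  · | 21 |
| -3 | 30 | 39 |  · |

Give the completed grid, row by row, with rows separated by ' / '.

12 27 18 9 / 33 -6 3 36 / 24 15 6 21 / -3 30 39 0

Using row 1: 27 + 18 + 9 + ? → (1,1) = 66 − 54 = 12.
Row 4: -3 + 30 + 39 + ? = 66, so (4,4) = 0.
Column 1 must total 66; the given cells sum to 33, so (2,1) = 33.
Column 3 needs 66; the known cells sum to 60, so (3,3) = 6.
From column 4, 66 − (9 + 21 + 0) gives (2,4) = 36.
From row 2, 66 − (33 + 3 + 36) gives (2,2) = -6.
From row 3, 66 − (24 + 6 + 21) gives (3,2) = 15.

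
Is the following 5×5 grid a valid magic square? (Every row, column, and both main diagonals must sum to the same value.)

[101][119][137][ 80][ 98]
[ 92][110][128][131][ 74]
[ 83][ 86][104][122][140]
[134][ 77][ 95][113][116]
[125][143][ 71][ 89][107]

Yes

Row 1: 101 + 119 + 137 + 80 + 98 = 535.
Row 2: 92 + 110 + 128 + 131 + 74 = 535.
Row 3: 83 + 86 + 104 + 122 + 140 = 535.
Row 4: 134 + 77 + 95 + 113 + 116 = 535.
Row 5: 125 + 143 + 71 + 89 + 107 = 535.
Column 1: 101 + 92 + 83 + 134 + 125 = 535.
Column 2: 119 + 110 + 86 + 77 + 143 = 535.
Column 3: 137 + 128 + 104 + 95 + 71 = 535.
Column 4: 80 + 131 + 122 + 113 + 89 = 535.
Column 5: 98 + 74 + 140 + 116 + 107 = 535.
Main diagonal: 101 + 110 + 104 + 113 + 107 = 535.
Anti-diagonal: 98 + 131 + 104 + 77 + 125 = 535.
All lines sum to 535.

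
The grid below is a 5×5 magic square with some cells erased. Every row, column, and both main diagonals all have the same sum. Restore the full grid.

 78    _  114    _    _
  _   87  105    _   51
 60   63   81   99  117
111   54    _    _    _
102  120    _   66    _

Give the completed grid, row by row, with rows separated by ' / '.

78 96 114 57 75 / 69 87 105 108 51 / 60 63 81 99 117 / 111 54 72 90 93 / 102 120 48 66 84

Row 3 is already complete: 60 + 63 + 81 + 99 + 117 = 420, so that is the magic constant.
From column 1, 420 − (78 + 60 + 111 + 102) gives (2,1) = 69.
Using column 2: 87 + 63 + 54 + 120 + ? → (1,2) = 420 − 324 = 96.
Row 2: 69 + 87 + 105 + 51 + ? = 420, so (2,4) = 108.
The remaining cell in anti-diagonal is (1,5) = 420 − 345 = 75.
Row 1 needs 420; the known cells sum to 363, so (1,4) = 57.
From column 4, 420 − (57 + 108 + 99 + 66) gives (4,4) = 90.
Main diagonal: 78 + 87 + 81 + 90 + ? = 420, so (5,5) = 84.
Row 5 needs 420; the known cells sum to 372, so (5,3) = 48.
Column 3 must total 420; the given cells sum to 348, so (4,3) = 72.
The remaining cell in column 5 is (4,5) = 420 − 327 = 93.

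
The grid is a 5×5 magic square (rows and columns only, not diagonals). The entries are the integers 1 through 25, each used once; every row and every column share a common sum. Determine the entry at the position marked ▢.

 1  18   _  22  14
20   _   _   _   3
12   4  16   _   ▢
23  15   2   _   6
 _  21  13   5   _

25

The entries are 1 through 25, which sum to 325, so each line sums to 325/5 = 65.
From row 1, 65 − (1 + 18 + 22 + 14) gives (1,3) = 10.
Row 4 needs 65; the known cells sum to 46, so (4,4) = 19.
From column 1, 65 − (1 + 20 + 12 + 23) gives (5,1) = 9.
Column 2: 18 + 4 + 15 + 21 + ? = 65, so (2,2) = 7.
Column 3 must total 65; the given cells sum to 41, so (2,3) = 24.
Using row 2: 20 + 7 + 24 + 3 + ? → (2,4) = 65 − 54 = 11.
The remaining cell in row 5 is (5,5) = 65 − 48 = 17.
From column 4, 65 − (22 + 11 + 19 + 5) gives (3,4) = 8.
Column 5: 14 + 3 + 6 + 17 + ? = 65, so (3,5) = 25.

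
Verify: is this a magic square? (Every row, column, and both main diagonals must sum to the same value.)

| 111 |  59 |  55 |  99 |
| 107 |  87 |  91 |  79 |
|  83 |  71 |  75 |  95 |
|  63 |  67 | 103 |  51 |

No — column 1 sums to 364 but column 2 sums to 284.

Row 1: 111 + 59 + 55 + 99 = 324.
Row 2: 107 + 87 + 91 + 79 = 364.
Row 3: 83 + 71 + 75 + 95 = 324.
Row 4: 63 + 67 + 103 + 51 = 284.
Column 1: 111 + 107 + 83 + 63 = 364.
Column 2: 59 + 87 + 71 + 67 = 284.
Column 3: 55 + 91 + 75 + 103 = 324.
Column 4: 99 + 79 + 95 + 51 = 324.
Main diagonal: 111 + 87 + 75 + 51 = 324.
Anti-diagonal: 99 + 91 + 71 + 63 = 324.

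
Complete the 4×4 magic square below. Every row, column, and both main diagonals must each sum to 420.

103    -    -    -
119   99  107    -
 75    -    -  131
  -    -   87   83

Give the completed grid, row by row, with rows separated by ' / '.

103 115 91 111 / 119 99 107 95 / 75 79 135 131 / 123 127 87 83

From row 2, 420 − (119 + 99 + 107) gives (2,4) = 95.
Using column 1: 103 + 119 + 75 + ? → (4,1) = 420 − 297 = 123.
Column 4 must total 420; the given cells sum to 309, so (1,4) = 111.
Main diagonal: 103 + 99 + 83 + ? = 420, so (3,3) = 135.
Anti-diagonal must total 420; the given cells sum to 341, so (3,2) = 79.
Using row 4: 123 + 87 + 83 + ? → (4,2) = 420 − 293 = 127.
Column 2 needs 420; the known cells sum to 305, so (1,2) = 115.
From column 3, 420 − (107 + 135 + 87) gives (1,3) = 91.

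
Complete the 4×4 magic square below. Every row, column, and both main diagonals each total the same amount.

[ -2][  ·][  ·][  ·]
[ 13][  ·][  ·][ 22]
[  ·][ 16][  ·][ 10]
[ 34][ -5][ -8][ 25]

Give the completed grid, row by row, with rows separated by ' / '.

-2 31 28 -11 / 13 4 7 22 / 1 16 19 10 / 34 -5 -8 25

Row 4 is already complete: 34 + -5 + -8 + 25 = 46, so that is the magic constant.
Column 1 must total 46; the given cells sum to 45, so (3,1) = 1.
Column 4: 22 + 10 + 25 + ? = 46, so (1,4) = -11.
From anti-diagonal, 46 − (-11 + 16 + 34) gives (2,3) = 7.
Row 2: 13 + 7 + 22 + ? = 46, so (2,2) = 4.
The remaining cell in row 3 is (3,3) = 46 − 27 = 19.
Column 2 must total 46; the given cells sum to 15, so (1,2) = 31.
Column 3 needs 46; the known cells sum to 18, so (1,3) = 28.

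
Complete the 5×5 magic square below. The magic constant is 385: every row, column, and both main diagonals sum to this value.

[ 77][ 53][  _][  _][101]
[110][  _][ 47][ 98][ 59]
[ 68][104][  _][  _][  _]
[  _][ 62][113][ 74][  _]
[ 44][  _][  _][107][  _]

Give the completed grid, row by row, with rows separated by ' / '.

Row 2: 110 + 47 + 98 + 59 + ? = 385, so (2,2) = 71.
The remaining cell in column 1 is (4,1) = 385 − 299 = 86.
Column 2 must total 385; the given cells sum to 290, so (5,2) = 95.
Using anti-diagonal: 101 + 98 + 62 + 44 + ? → (3,3) = 385 − 305 = 80.
Row 4 must total 385; the given cells sum to 335, so (4,5) = 50.
From main diagonal, 385 − (77 + 71 + 80 + 74) gives (5,5) = 83.
Row 5 must total 385; the given cells sum to 329, so (5,3) = 56.
Column 3 must total 385; the given cells sum to 296, so (1,3) = 89.
From column 5, 385 − (101 + 59 + 50 + 83) gives (3,5) = 92.
Row 1: 77 + 53 + 89 + 101 + ? = 385, so (1,4) = 65.
Using row 3: 68 + 104 + 80 + 92 + ? → (3,4) = 385 − 344 = 41.

77 53 89 65 101 / 110 71 47 98 59 / 68 104 80 41 92 / 86 62 113 74 50 / 44 95 56 107 83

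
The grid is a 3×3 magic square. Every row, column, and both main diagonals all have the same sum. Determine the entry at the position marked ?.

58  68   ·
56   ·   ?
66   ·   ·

64

Column 1 is complete and sums to 180; that is the magic constant.
Using row 1: 58 + 68 + ? → (1,3) = 180 − 126 = 54.
Anti-diagonal needs 180; the known cells sum to 120, so (2,2) = 60.
Row 2: 56 + 60 + ? = 180, so (2,3) = 64.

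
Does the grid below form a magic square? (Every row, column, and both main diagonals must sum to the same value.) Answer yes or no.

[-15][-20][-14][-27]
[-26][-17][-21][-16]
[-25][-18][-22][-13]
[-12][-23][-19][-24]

Row 1: -15 + (-20) + (-14) + (-27) = -76.
Row 2: -26 + (-17) + (-21) + (-16) = -80.
Row 3: -25 + (-18) + (-22) + (-13) = -78.
Row 4: -12 + (-23) + (-19) + (-24) = -78.
Column 1: -15 + (-26) + (-25) + (-12) = -78.
Column 2: -20 + (-17) + (-18) + (-23) = -78.
Column 3: -14 + (-21) + (-22) + (-19) = -76.
Column 4: -27 + (-16) + (-13) + (-24) = -80.
Main diagonal: -15 + (-17) + (-22) + (-24) = -78.
Anti-diagonal: -27 + (-21) + (-18) + (-12) = -78.

No — column 1 sums to -78 but row 1 sums to -76.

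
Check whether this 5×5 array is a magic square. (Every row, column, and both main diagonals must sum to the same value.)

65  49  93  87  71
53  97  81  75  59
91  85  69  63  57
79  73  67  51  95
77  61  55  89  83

Yes

Row 1: 65 + 49 + 93 + 87 + 71 = 365.
Row 2: 53 + 97 + 81 + 75 + 59 = 365.
Row 3: 91 + 85 + 69 + 63 + 57 = 365.
Row 4: 79 + 73 + 67 + 51 + 95 = 365.
Row 5: 77 + 61 + 55 + 89 + 83 = 365.
Column 1: 65 + 53 + 91 + 79 + 77 = 365.
Column 2: 49 + 97 + 85 + 73 + 61 = 365.
Column 3: 93 + 81 + 69 + 67 + 55 = 365.
Column 4: 87 + 75 + 63 + 51 + 89 = 365.
Column 5: 71 + 59 + 57 + 95 + 83 = 365.
Main diagonal: 65 + 97 + 69 + 51 + 83 = 365.
Anti-diagonal: 71 + 75 + 69 + 73 + 77 = 365.
All lines sum to 365.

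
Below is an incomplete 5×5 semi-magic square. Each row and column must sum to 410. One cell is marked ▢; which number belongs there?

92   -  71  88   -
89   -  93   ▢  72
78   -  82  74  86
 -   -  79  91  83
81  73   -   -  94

Row 3 needs 410; the known cells sum to 320, so (3,2) = 90.
From column 1, 410 − (92 + 89 + 78 + 81) gives (4,1) = 70.
From column 3, 410 − (71 + 93 + 82 + 79) gives (5,3) = 85.
Column 5: 72 + 86 + 83 + 94 + ? = 410, so (1,5) = 75.
Using row 1: 92 + 71 + 88 + 75 + ? → (1,2) = 410 − 326 = 84.
Row 4 needs 410; the known cells sum to 323, so (4,2) = 87.
The remaining cell in row 5 is (5,4) = 410 − 333 = 77.
Column 2 must total 410; the given cells sum to 334, so (2,2) = 76.
Using column 4: 88 + 74 + 91 + 77 + ? → (2,4) = 410 − 330 = 80.

80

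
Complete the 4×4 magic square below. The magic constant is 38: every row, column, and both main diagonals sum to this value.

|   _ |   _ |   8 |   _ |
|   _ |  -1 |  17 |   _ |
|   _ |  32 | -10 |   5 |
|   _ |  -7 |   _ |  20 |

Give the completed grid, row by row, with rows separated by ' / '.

Row 3: 32 + (-10) + 5 + ? = 38, so (3,1) = 11.
From column 2, 38 − (-1 + 32 + (-7)) gives (1,2) = 14.
Column 3 needs 38; the known cells sum to 15, so (4,3) = 23.
Main diagonal must total 38; the given cells sum to 9, so (1,1) = 29.
The remaining cell in row 1 is (1,4) = 38 − 51 = -13.
Using row 4: -7 + 23 + 20 + ? → (4,1) = 38 − 36 = 2.
Using column 1: 29 + 11 + 2 + ? → (2,1) = 38 − 42 = -4.
From column 4, 38 − (-13 + 5 + 20) gives (2,4) = 26.

29 14 8 -13 / -4 -1 17 26 / 11 32 -10 5 / 2 -7 23 20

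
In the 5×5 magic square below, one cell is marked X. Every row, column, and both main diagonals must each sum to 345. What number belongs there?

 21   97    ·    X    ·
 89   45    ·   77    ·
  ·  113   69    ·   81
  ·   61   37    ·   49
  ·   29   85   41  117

109

The remaining cell in row 5 is (5,1) = 345 − 272 = 73.
From main diagonal, 345 − (21 + 45 + 69 + 117) gives (4,4) = 93.
Anti-diagonal: 77 + 69 + 61 + 73 + ? = 345, so (1,5) = 65.
Using row 4: 61 + 37 + 93 + 49 + ? → (4,1) = 345 − 240 = 105.
From column 1, 345 − (21 + 89 + 105 + 73) gives (3,1) = 57.
The remaining cell in column 5 is (2,5) = 345 − 312 = 33.
Row 2 needs 345; the known cells sum to 244, so (2,3) = 101.
Using row 3: 57 + 113 + 69 + 81 + ? → (3,4) = 345 − 320 = 25.
Column 3: 101 + 69 + 37 + 85 + ? = 345, so (1,3) = 53.
Column 4 needs 345; the known cells sum to 236, so (1,4) = 109.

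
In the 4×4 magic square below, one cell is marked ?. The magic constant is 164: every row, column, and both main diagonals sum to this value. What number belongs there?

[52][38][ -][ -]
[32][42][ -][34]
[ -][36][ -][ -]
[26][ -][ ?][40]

Row 2 must total 164; the given cells sum to 108, so (2,3) = 56.
Column 1: 52 + 32 + 26 + ? = 164, so (3,1) = 54.
Column 2 needs 164; the known cells sum to 116, so (4,2) = 48.
From main diagonal, 164 − (52 + 42 + 40) gives (3,3) = 30.
Using anti-diagonal: 56 + 36 + 26 + ? → (1,4) = 164 − 118 = 46.
Row 1 must total 164; the given cells sum to 136, so (1,3) = 28.
Row 3 needs 164; the known cells sum to 120, so (3,4) = 44.
Row 4 needs 164; the known cells sum to 114, so (4,3) = 50.

50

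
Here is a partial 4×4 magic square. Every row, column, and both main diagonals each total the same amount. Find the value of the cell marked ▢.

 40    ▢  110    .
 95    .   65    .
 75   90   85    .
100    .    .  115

Column 1 is complete and sums to 310; that is the magic constant.
Row 3 needs 310; the known cells sum to 250, so (3,4) = 60.
Column 3 must total 310; the given cells sum to 260, so (4,3) = 50.
Main diagonal must total 310; the given cells sum to 240, so (2,2) = 70.
Anti-diagonal needs 310; the known cells sum to 255, so (1,4) = 55.
Row 1 needs 310; the known cells sum to 205, so (1,2) = 105.

105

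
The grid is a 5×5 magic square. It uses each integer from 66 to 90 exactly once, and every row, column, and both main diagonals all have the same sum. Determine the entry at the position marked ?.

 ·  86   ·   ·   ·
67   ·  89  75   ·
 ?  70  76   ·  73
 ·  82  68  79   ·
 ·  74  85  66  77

The entries are 66 through 90, which sum to 1950, so each line sums to 1950/5 = 390.
Row 5: 74 + 85 + 66 + 77 + ? = 390, so (5,1) = 88.
Column 2: 86 + 70 + 82 + 74 + ? = 390, so (2,2) = 78.
Column 3: 89 + 76 + 68 + 85 + ? = 390, so (1,3) = 72.
From main diagonal, 390 − (78 + 76 + 79 + 77) gives (1,1) = 80.
From anti-diagonal, 390 − (75 + 76 + 82 + 88) gives (1,5) = 69.
The remaining cell in row 1 is (1,4) = 390 − 307 = 83.
Row 2: 67 + 78 + 89 + 75 + ? = 390, so (2,5) = 81.
Column 4 needs 390; the known cells sum to 303, so (3,4) = 87.
Column 5 must total 390; the given cells sum to 300, so (4,5) = 90.
From row 3, 390 − (70 + 76 + 87 + 73) gives (3,1) = 84.

84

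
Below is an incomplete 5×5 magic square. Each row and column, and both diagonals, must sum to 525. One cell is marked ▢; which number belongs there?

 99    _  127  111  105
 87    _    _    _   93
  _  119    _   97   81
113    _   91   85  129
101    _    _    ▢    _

Row 1 needs 525; the known cells sum to 442, so (1,2) = 83.
Using row 4: 113 + 91 + 85 + 129 + ? → (4,2) = 525 − 418 = 107.
Using column 1: 99 + 87 + 113 + 101 + ? → (3,1) = 525 − 400 = 125.
Column 5 needs 525; the known cells sum to 408, so (5,5) = 117.
From row 3, 525 − (125 + 119 + 97 + 81) gives (3,3) = 103.
Main diagonal must total 525; the given cells sum to 404, so (2,2) = 121.
Anti-diagonal needs 525; the known cells sum to 416, so (2,4) = 109.
From row 2, 525 − (87 + 121 + 109 + 93) gives (2,3) = 115.
Column 2 must total 525; the given cells sum to 430, so (5,2) = 95.
Using column 3: 127 + 115 + 103 + 91 + ? → (5,3) = 525 − 436 = 89.
Column 4: 111 + 109 + 97 + 85 + ? = 525, so (5,4) = 123.

123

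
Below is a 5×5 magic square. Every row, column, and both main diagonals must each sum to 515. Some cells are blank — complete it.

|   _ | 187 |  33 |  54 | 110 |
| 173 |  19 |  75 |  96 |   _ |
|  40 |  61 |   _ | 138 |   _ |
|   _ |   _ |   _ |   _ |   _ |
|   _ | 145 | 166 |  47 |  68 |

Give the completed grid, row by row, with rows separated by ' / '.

The remaining cell in row 1 is (1,1) = 515 − 384 = 131.
Row 2 needs 515; the known cells sum to 363, so (2,5) = 152.
From row 5, 515 − (145 + 166 + 47 + 68) gives (5,1) = 89.
Column 1: 131 + 173 + 40 + 89 + ? = 515, so (4,1) = 82.
Using column 2: 187 + 19 + 61 + 145 + ? → (4,2) = 515 − 412 = 103.
Using column 4: 54 + 96 + 138 + 47 + ? → (4,4) = 515 − 335 = 180.
From main diagonal, 515 − (131 + 19 + 180 + 68) gives (3,3) = 117.
Using row 3: 40 + 61 + 117 + 138 + ? → (3,5) = 515 − 356 = 159.
Using column 3: 33 + 75 + 117 + 166 + ? → (4,3) = 515 − 391 = 124.
Using column 5: 110 + 152 + 159 + 68 + ? → (4,5) = 515 − 489 = 26.

131 187 33 54 110 / 173 19 75 96 152 / 40 61 117 138 159 / 82 103 124 180 26 / 89 145 166 47 68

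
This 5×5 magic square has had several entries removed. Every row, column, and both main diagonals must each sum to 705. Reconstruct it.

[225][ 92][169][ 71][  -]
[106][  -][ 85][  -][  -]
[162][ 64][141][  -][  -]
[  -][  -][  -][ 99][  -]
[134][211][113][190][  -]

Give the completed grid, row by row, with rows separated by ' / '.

Row 1 must total 705; the given cells sum to 557, so (1,5) = 148.
Using row 5: 134 + 211 + 113 + 190 + ? → (5,5) = 705 − 648 = 57.
The remaining cell in column 1 is (4,1) = 705 − 627 = 78.
From column 3, 705 − (169 + 85 + 141 + 113) gives (4,3) = 197.
The remaining cell in main diagonal is (2,2) = 705 − 522 = 183.
Column 2 must total 705; the given cells sum to 550, so (4,2) = 155.
Anti-diagonal: 148 + 141 + 155 + 134 + ? = 705, so (2,4) = 127.
Row 2 needs 705; the known cells sum to 501, so (2,5) = 204.
The remaining cell in row 4 is (4,5) = 705 − 529 = 176.
Column 4 needs 705; the known cells sum to 487, so (3,4) = 218.
Column 5 needs 705; the known cells sum to 585, so (3,5) = 120.

225 92 169 71 148 / 106 183 85 127 204 / 162 64 141 218 120 / 78 155 197 99 176 / 134 211 113 190 57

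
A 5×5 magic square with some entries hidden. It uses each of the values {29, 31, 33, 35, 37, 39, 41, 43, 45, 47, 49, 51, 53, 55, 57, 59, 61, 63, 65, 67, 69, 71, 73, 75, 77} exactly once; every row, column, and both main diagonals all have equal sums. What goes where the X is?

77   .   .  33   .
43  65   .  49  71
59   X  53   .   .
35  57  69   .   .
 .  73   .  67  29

The 25 entries sum to 1325, so each line sums to 1325/5 = 265.
The remaining cell in row 2 is (2,3) = 265 − 228 = 37.
Using column 1: 77 + 43 + 59 + 35 + ? → (5,1) = 265 − 214 = 51.
Main diagonal: 77 + 65 + 53 + 29 + ? = 265, so (4,4) = 41.
Anti-diagonal needs 265; the known cells sum to 210, so (1,5) = 55.
Row 4: 35 + 57 + 69 + 41 + ? = 265, so (4,5) = 63.
Row 5: 51 + 73 + 67 + 29 + ? = 265, so (5,3) = 45.
The remaining cell in column 3 is (1,3) = 265 − 204 = 61.
From column 4, 265 − (33 + 49 + 41 + 67) gives (3,4) = 75.
The remaining cell in column 5 is (3,5) = 265 − 218 = 47.
The remaining cell in row 1 is (1,2) = 265 − 226 = 39.
Row 3 must total 265; the given cells sum to 234, so (3,2) = 31.

31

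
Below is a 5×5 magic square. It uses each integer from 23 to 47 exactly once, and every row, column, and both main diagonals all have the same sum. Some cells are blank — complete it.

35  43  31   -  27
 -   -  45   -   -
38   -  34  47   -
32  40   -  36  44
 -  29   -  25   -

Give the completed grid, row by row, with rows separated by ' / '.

The entries are 23 through 47, which sum to 875, so each line sums to 875/5 = 175.
Row 1 needs 175; the known cells sum to 136, so (1,4) = 39.
The remaining cell in row 4 is (4,3) = 175 − 152 = 23.
From column 3, 175 − (31 + 45 + 34 + 23) gives (5,3) = 42.
Column 4 must total 175; the given cells sum to 147, so (2,4) = 28.
Anti-diagonal needs 175; the known cells sum to 129, so (5,1) = 46.
Row 5 must total 175; the given cells sum to 142, so (5,5) = 33.
From column 1, 175 − (35 + 38 + 32 + 46) gives (2,1) = 24.
From main diagonal, 175 − (35 + 34 + 36 + 33) gives (2,2) = 37.
Row 2 must total 175; the given cells sum to 134, so (2,5) = 41.
Using column 2: 43 + 37 + 40 + 29 + ? → (3,2) = 175 − 149 = 26.
Column 5: 27 + 41 + 44 + 33 + ? = 175, so (3,5) = 30.

35 43 31 39 27 / 24 37 45 28 41 / 38 26 34 47 30 / 32 40 23 36 44 / 46 29 42 25 33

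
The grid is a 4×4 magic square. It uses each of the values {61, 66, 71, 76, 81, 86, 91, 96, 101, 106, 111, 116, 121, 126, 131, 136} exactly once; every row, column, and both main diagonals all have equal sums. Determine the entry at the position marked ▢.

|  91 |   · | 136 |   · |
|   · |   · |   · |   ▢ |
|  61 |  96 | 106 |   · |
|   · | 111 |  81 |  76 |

The 16 entries sum to 1576, so each line sums to 1576/4 = 394.
From row 3, 394 − (61 + 96 + 106) gives (3,4) = 131.
From row 4, 394 − (111 + 81 + 76) gives (4,1) = 126.
Column 1 needs 394; the known cells sum to 278, so (2,1) = 116.
Column 3 must total 394; the given cells sum to 323, so (2,3) = 71.
Using main diagonal: 91 + 106 + 76 + ? → (2,2) = 394 − 273 = 121.
Anti-diagonal: 71 + 96 + 126 + ? = 394, so (1,4) = 101.
Row 1: 91 + 136 + 101 + ? = 394, so (1,2) = 66.
Row 2 must total 394; the given cells sum to 308, so (2,4) = 86.

86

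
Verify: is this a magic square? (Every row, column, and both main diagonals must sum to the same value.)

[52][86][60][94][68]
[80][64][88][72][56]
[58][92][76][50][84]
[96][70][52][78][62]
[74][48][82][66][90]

No — row 4 sums to 358 but column 4 sums to 360.

Row 1: 52 + 86 + 60 + 94 + 68 = 360.
Row 2: 80 + 64 + 88 + 72 + 56 = 360.
Row 3: 58 + 92 + 76 + 50 + 84 = 360.
Row 4: 96 + 70 + 52 + 78 + 62 = 358.
Row 5: 74 + 48 + 82 + 66 + 90 = 360.
Column 1: 52 + 80 + 58 + 96 + 74 = 360.
Column 2: 86 + 64 + 92 + 70 + 48 = 360.
Column 3: 60 + 88 + 76 + 52 + 82 = 358.
Column 4: 94 + 72 + 50 + 78 + 66 = 360.
Column 5: 68 + 56 + 84 + 62 + 90 = 360.
Main diagonal: 52 + 64 + 76 + 78 + 90 = 360.
Anti-diagonal: 68 + 72 + 76 + 70 + 74 = 360.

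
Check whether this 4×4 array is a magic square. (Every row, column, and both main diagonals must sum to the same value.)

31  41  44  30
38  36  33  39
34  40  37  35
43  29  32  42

Row 1: 31 + 41 + 44 + 30 = 146.
Row 2: 38 + 36 + 33 + 39 = 146.
Row 3: 34 + 40 + 37 + 35 = 146.
Row 4: 43 + 29 + 32 + 42 = 146.
Column 1: 31 + 38 + 34 + 43 = 146.
Column 2: 41 + 36 + 40 + 29 = 146.
Column 3: 44 + 33 + 37 + 32 = 146.
Column 4: 30 + 39 + 35 + 42 = 146.
Main diagonal: 31 + 36 + 37 + 42 = 146.
Anti-diagonal: 30 + 33 + 40 + 43 = 146.
All lines sum to 146.

Yes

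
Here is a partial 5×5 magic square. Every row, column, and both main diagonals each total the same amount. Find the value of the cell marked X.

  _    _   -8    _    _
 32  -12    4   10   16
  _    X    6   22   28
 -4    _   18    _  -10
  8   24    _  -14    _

0

Row 2 is complete and sums to 50; that is the magic constant.
The remaining cell in column 3 is (5,3) = 50 − 20 = 30.
Row 5 needs 50; the known cells sum to 48, so (5,5) = 2.
Column 5 needs 50; the known cells sum to 36, so (1,5) = 14.
From anti-diagonal, 50 − (14 + 10 + 6 + 8) gives (4,2) = 12.
Row 4 must total 50; the given cells sum to 16, so (4,4) = 34.
Column 4 must total 50; the given cells sum to 52, so (1,4) = -2.
Main diagonal: -12 + 6 + 34 + 2 + ? = 50, so (1,1) = 20.
Row 1 must total 50; the given cells sum to 24, so (1,2) = 26.
Column 1 must total 50; the given cells sum to 56, so (3,1) = -6.
The remaining cell in column 2 is (3,2) = 50 − 50 = 0.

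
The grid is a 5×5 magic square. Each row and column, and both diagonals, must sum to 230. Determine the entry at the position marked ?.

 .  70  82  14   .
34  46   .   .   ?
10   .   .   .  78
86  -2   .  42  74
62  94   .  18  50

Row 4 must total 230; the given cells sum to 200, so (4,3) = 30.
From row 5, 230 − (62 + 94 + 18 + 50) gives (5,3) = 6.
The remaining cell in column 1 is (1,1) = 230 − 192 = 38.
Column 2: 70 + 46 + (-2) + 94 + ? = 230, so (3,2) = 22.
Main diagonal: 38 + 46 + 42 + 50 + ? = 230, so (3,3) = 54.
Row 1 must total 230; the given cells sum to 204, so (1,5) = 26.
Using row 3: 10 + 22 + 54 + 78 + ? → (3,4) = 230 − 164 = 66.
Column 3: 82 + 54 + 30 + 6 + ? = 230, so (2,3) = 58.
Using column 4: 14 + 66 + 42 + 18 + ? → (2,4) = 230 − 140 = 90.
The remaining cell in column 5 is (2,5) = 230 − 228 = 2.

2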